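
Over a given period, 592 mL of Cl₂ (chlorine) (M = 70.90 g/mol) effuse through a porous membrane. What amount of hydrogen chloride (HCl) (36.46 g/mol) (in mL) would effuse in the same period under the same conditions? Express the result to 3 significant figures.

By Graham's law, rate_HCl/rate_Cl₂ = √(M_Cl₂/M_HCl) = √(70.90/36.46) = √1.945 = 1.394.
So the volume for HCl is 592 × 1.394 = 826 mL.

826 mL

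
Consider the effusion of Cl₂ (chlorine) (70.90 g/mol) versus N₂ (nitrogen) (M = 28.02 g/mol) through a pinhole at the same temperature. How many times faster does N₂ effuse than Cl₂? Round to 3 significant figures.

By Graham's law, rate_N₂/rate_Cl₂ = √(M_Cl₂/M_N₂) = √(70.90/28.02) = √2.530 = 1.59.

1.59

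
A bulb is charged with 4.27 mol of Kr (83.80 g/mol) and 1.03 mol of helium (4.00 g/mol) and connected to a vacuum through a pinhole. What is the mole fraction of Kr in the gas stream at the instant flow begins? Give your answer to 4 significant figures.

0.4753

Effusion rate of each component ∝ n_i/√M_i (partial pressure × 1/√M).
x_Kr(eff) = (n_Kr/√M_Kr) / (n_Kr/√M_Kr + n_He/√M_He)
= (4.27/√83.80) / (4.27/√83.80 + 1.03/√4.00) = 0.4665/(0.4665 + 0.5150) = 0.4753.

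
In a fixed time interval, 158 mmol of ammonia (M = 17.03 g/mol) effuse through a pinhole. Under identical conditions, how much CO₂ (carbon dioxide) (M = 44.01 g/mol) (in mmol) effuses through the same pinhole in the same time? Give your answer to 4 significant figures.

Since effusion rate ∝ 1/√M, rate_CO₂/rate_NH₃ = √(M_NH₃/M_CO₂) = √(17.03/44.01) = √0.3870 = 0.6221.
So the amount for CO₂ is 158 × 0.6221 = 98.29 mmol.

98.29 mmol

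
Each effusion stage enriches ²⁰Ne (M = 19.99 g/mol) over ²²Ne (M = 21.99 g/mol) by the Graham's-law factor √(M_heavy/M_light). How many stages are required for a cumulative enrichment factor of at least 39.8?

78

Single-stage factor α = √(21.99/19.99), so ln α = ½ ln(1.10005) = 0.04768.
Need α^N ≥ 39.8 ⇒ N ≥ ln(39.8) / ln α = 3.684 / 0.04768 = 77.27.
Minimum whole number of stages: N = 78.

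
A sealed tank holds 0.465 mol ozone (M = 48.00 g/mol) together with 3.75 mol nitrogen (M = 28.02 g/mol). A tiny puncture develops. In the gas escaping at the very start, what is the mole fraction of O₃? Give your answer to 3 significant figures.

0.0865

Rate_i ∝ x_i/√M_i (Graham's law weighted by mole fraction), so the effusate composition follows n_i/√M_i.
So x_O₃ in the escaping gas = (n_O₃/√M_O₃) / Σ(n_i/√M_i)
= (0.465/√48.00) / (0.465/√48.00 + 3.75/√28.02) = 0.06712/(0.06712 + 0.7084) = 0.0865.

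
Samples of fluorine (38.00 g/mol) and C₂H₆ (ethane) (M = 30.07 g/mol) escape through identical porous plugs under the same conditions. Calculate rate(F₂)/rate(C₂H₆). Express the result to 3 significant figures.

0.890

Since effusion rate ∝ 1/√M, rate_F₂/rate_C₂H₆ = √(M_C₂H₆/M_F₂) = √(30.07/38.00) = √0.7913 = 0.890.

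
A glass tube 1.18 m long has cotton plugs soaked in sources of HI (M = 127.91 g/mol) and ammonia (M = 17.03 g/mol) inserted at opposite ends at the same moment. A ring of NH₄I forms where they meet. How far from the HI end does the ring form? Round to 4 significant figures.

0.3155 m

Graham's law gives d_HI/d_NH₃ = rate_HI/rate_NH₃ = √(M_NH₃/M_HI) = √(17.03/127.91) = 0.3649.
With d_HI + d_NH₃ = 1.18 m, d_NH₃ = 1.18/(1 + 0.3649) = 0.8645 m.
d_HI = 1.18 − 0.8645 = 0.3155 m.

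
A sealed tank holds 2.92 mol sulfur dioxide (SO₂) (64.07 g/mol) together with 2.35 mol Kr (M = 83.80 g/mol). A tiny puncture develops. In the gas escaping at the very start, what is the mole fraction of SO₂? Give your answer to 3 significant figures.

Each component's effusion rate ∝ (its partial pressure)·(1/√M) ∝ n_i/√M_i.
Mole fraction of SO₂ in the effusate = (n_SO₂/√M_SO₂) / (n_SO₂/√M_SO₂ + n_Kr/√M_Kr)
= (2.92/√64.07) / (2.92/√64.07 + 2.35/√83.80) = 0.3648/(0.3648 + 0.2567) = 0.587.

0.587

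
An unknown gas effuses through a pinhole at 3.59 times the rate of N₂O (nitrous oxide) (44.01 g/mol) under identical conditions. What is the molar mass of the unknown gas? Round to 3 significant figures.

3.41 g/mol

From Graham's law, rate_X/rate_N₂O = √(M_N₂O/M_X).
3.59 = √(44.01/M_X)
M_X = 44.01 / 3.59² = 44.01 / 12.89 = 3.41 g/mol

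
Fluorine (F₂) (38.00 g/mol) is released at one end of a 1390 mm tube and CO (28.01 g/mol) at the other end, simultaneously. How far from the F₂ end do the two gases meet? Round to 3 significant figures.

642 mm

Graham's law gives d_F₂/d_CO = rate_F₂/rate_CO = √(M_CO/M_F₂) = √(28.01/38.00) = 0.8585.
With d_F₂ + d_CO = 1390 mm, d_CO = 1390/(1 + 0.8585) = 747.9 mm.
d_F₂ = 1390 − 747.9 = 642 mm.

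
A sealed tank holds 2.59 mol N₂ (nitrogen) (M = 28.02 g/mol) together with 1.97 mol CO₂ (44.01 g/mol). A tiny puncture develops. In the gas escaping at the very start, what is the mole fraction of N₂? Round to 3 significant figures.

0.622

Rate_i ∝ x_i/√M_i (Graham's law weighted by mole fraction), so the effusate composition follows n_i/√M_i.
x_N₂(eff) = (n_N₂/√M_N₂) / (n_N₂/√M_N₂ + n_CO₂/√M_CO₂)
= (2.59/√28.02) / (2.59/√28.02 + 1.97/√44.01) = 0.4893/(0.4893 + 0.2970) = 0.622.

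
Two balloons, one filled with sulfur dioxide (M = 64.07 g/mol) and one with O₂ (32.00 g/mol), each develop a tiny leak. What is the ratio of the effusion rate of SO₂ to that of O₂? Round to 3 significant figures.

From Graham's law, rate_SO₂/rate_O₂ = √(M_O₂/M_SO₂) = √(32.00/64.07) = √0.4995 = 0.707.

0.707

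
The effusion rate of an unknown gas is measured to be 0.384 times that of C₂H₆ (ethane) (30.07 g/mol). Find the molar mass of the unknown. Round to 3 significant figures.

Graham's law gives rate_X/rate_C₂H₆ = √(M_C₂H₆/M_X).
0.384 = √(30.07/M_X)
M_X = 30.07 / 0.384² = 30.07 / 0.1475 = 204 g/mol

204 g/mol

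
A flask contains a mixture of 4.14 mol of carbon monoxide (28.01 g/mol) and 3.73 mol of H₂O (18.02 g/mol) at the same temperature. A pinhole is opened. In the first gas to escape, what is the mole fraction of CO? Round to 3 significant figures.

Rate_i ∝ x_i/√M_i (Graham's law weighted by mole fraction), so the effusate composition follows n_i/√M_i.
Mole fraction of CO in the effusate = (n_CO/√M_CO) / (n_CO/√M_CO + n_H₂O/√M_H₂O)
= (4.14/√28.01) / (4.14/√28.01 + 3.73/√18.02) = 0.7822/(0.7822 + 0.8787) = 0.471.

0.471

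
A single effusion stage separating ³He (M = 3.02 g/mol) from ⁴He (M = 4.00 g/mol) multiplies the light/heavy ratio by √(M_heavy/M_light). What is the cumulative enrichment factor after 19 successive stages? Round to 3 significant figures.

Each stage multiplies the ratio by α = √(4.00/3.02), so after 19 stages the overall factor is α^19 = (4.00/3.02)^(19/2).
= 1.32450^(19/2) = 14.4.

14.4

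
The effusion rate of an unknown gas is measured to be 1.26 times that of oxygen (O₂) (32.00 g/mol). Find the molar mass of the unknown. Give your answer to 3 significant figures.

From Graham's law, rate_X/rate_O₂ = √(M_O₂/M_X).
1.26 = √(32.00/M_X)
M_X = 32.00 / 1.26² = 32.00 / 1.588 = 20.2 g/mol

20.2 g/mol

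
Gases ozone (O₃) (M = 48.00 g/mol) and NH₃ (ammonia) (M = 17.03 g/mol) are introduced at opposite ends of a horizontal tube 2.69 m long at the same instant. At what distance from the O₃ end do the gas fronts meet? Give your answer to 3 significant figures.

1.00 m

Distances travelled in equal time are proportional to diffusion rates, so d_O₃/d_NH₃ = √(M_NH₃/M_O₃) = √(17.03/48.00) = 0.5956.
With d_O₃ + d_NH₃ = 2.69 m, d_NH₃ = 2.69/(1 + 0.5956) = 1.686 m.
d_O₃ = 2.69 − 1.686 = 1.00 m.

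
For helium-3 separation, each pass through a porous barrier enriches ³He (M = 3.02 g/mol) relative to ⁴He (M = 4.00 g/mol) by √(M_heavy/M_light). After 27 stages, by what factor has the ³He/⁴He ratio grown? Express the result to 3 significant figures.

44.4

Overall factor = α^27 with α = √(4.00/3.02), i.e. (4.00/3.02)^(27/2).
= 1.32450^(27/2) = 44.4.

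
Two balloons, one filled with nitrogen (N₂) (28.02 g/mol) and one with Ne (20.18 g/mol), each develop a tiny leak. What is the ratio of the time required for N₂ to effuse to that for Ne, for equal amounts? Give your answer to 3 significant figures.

From Graham's law, t_N₂/t_Ne = √(M_N₂/M_Ne) = √(28.02/20.18) = √1.389 = 1.18.

1.18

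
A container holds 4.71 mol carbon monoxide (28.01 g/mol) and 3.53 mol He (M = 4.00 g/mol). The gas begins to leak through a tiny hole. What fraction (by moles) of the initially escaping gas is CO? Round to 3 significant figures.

Effusion rate of each component ∝ n_i/√M_i (partial pressure × 1/√M).
Mole fraction of CO in the effusate = (n_CO/√M_CO) / (n_CO/√M_CO + n_He/√M_He)
= (4.71/√28.01) / (4.71/√28.01 + 3.53/√4.00) = 0.8899/(0.8899 + 1.765) = 0.335.

0.335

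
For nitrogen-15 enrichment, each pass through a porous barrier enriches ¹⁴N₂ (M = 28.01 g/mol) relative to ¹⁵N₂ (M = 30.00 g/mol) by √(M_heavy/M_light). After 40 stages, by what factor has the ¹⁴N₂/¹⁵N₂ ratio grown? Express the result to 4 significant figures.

3.946

After 40 stages the ratio has grown by (√(30.00/28.01))^40 = (30.00/28.01)^(40/2).
= 1.07105^20 = 3.946.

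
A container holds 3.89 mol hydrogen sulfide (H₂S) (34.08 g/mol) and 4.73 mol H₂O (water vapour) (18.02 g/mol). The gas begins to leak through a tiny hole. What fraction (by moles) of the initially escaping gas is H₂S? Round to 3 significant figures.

0.374

The effusion rate of species i is ∝ p_i/√M_i ∝ n_i/√M_i.
So x_H₂S in the escaping gas = (n_H₂S/√M_H₂S) / Σ(n_i/√M_i)
= (3.89/√34.08) / (3.89/√34.08 + 4.73/√18.02) = 0.6663/(0.6663 + 1.114) = 0.374.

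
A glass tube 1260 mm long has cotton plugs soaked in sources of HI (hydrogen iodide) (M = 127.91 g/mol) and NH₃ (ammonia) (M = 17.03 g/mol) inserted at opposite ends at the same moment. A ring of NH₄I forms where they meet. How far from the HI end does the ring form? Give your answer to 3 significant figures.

Distances travelled in equal time are proportional to diffusion rates, so d_HI/d_NH₃ = √(M_NH₃/M_HI) = √(17.03/127.91) = 0.3649.
With d_HI + d_NH₃ = 1260 mm, d_NH₃ = 1260/(1 + 0.3649) = 923.2 mm.
d_HI = 1260 − 923.2 = 337 mm.

337 mm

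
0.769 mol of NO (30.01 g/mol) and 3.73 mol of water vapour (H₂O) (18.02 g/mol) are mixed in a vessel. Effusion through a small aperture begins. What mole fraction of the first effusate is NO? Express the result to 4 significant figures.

Rate_i ∝ x_i/√M_i (Graham's law weighted by mole fraction), so the effusate composition follows n_i/√M_i.
Mole fraction of NO in the effusate = (n_NO/√M_NO) / (n_NO/√M_NO + n_H₂O/√M_H₂O)
= (0.769/√30.01) / (0.769/√30.01 + 3.73/√18.02) = 0.1404/(0.1404 + 0.8787) = 0.1378.

0.1378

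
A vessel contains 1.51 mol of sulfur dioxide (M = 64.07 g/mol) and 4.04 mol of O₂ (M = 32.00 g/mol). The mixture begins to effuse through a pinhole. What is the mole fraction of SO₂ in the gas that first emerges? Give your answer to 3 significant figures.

0.209

The effusion rate of species i is ∝ p_i/√M_i ∝ n_i/√M_i.
Mole fraction of SO₂ in the effusate = (n_SO₂/√M_SO₂) / (n_SO₂/√M_SO₂ + n_O₂/√M_O₂)
= (1.51/√64.07) / (1.51/√64.07 + 4.04/√32.00) = 0.1886/(0.1886 + 0.7142) = 0.209.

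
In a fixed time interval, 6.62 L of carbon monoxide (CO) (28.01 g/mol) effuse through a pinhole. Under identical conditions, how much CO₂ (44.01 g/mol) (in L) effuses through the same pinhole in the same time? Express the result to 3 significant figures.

5.28 L

By Graham's law, rate_CO₂/rate_CO = √(M_CO/M_CO₂) = √(28.01/44.01) = √0.6364 = 0.7978.
So the volume for CO₂ is 6.62 × 0.7978 = 5.28 L.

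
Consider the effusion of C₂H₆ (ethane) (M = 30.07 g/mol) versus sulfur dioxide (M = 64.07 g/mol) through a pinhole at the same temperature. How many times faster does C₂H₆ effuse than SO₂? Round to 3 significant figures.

By Graham's law, rate_C₂H₆/rate_SO₂ = √(M_SO₂/M_C₂H₆) = √(64.07/30.07) = √2.131 = 1.46.

1.46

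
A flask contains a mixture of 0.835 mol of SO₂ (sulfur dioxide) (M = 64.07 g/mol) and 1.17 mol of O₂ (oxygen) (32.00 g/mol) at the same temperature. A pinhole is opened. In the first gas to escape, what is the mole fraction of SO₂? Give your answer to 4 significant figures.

0.3353

Rate_i ∝ x_i/√M_i (Graham's law weighted by mole fraction), so the effusate composition follows n_i/√M_i.
So x_SO₂ in the escaping gas = (n_SO₂/√M_SO₂) / Σ(n_i/√M_i)
= (0.835/√64.07) / (0.835/√64.07 + 1.17/√32.00) = 0.1043/(0.1043 + 0.2068) = 0.3353.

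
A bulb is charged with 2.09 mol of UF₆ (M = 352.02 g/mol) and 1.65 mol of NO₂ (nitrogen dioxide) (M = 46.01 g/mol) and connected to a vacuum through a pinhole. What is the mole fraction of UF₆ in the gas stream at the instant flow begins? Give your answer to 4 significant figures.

0.3141

Rate_i ∝ x_i/√M_i (Graham's law weighted by mole fraction), so the effusate composition follows n_i/√M_i.
Mole fraction of UF₆ in the effusate = (n_UF₆/√M_UF₆) / (n_UF₆/√M_UF₆ + n_NO₂/√M_NO₂)
= (2.09/√352.02) / (2.09/√352.02 + 1.65/√46.01) = 0.1114/(0.1114 + 0.2433) = 0.3141.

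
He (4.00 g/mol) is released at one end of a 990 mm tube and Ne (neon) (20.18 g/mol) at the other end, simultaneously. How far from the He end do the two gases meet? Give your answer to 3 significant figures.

Graham's law gives d_He/d_Ne = rate_He/rate_Ne = √(M_Ne/M_He) = √(20.18/4.00) = 2.246.
With d_He + d_Ne = 990 mm, d_Ne = 990/(1 + 2.246) = 305.0 mm.
d_He = 990 − 305.0 = 685 mm.

685 mm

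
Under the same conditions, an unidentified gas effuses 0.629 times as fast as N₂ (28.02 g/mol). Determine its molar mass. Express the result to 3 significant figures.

70.8 g/mol

Graham's law gives rate_X/rate_N₂ = √(M_N₂/M_X).
0.629 = √(28.02/M_X)
M_X = 28.02 / 0.629² = 28.02 / 0.3956 = 70.8 g/mol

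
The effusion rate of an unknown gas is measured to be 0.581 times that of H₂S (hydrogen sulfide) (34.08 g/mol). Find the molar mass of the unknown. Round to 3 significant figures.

101 g/mol

Graham's law gives rate_X/rate_H₂S = √(M_H₂S/M_X).
0.581 = √(34.08/M_X)
M_X = 34.08 / 0.581² = 34.08 / 0.3376 = 101 g/mol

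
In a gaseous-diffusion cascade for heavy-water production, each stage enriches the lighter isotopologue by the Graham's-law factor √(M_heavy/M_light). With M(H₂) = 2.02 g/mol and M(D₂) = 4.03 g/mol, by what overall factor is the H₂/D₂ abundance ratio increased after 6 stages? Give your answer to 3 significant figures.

7.94

After 6 stages the ratio has grown by (√(4.03/2.02))^6 = (4.03/2.02)^(6/2).
= 1.99505^3 = 7.94.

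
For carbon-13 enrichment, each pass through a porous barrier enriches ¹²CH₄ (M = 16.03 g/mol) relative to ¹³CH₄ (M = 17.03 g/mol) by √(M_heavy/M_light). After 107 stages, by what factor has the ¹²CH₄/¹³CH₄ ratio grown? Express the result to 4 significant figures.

Each stage multiplies the ratio by α = √(17.03/16.03), so after 107 stages the overall factor is α^107 = (17.03/16.03)^(107/2).
= 1.06238^(107/2) = 25.47.

25.47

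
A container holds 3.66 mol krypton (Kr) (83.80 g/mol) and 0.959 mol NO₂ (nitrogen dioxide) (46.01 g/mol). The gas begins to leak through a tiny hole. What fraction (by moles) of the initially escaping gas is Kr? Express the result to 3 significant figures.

0.739

Rate_i ∝ x_i/√M_i (Graham's law weighted by mole fraction), so the effusate composition follows n_i/√M_i.
So x_Kr in the escaping gas = (n_Kr/√M_Kr) / Σ(n_i/√M_i)
= (3.66/√83.80) / (3.66/√83.80 + 0.959/√46.01) = 0.3998/(0.3998 + 0.1414) = 0.739.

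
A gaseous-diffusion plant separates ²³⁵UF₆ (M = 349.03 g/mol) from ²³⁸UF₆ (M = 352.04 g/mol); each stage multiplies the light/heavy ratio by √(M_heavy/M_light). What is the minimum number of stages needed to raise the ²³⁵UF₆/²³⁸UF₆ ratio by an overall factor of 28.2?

778

With α = √(352.04/349.03) per stage, ln α = ½ ln(1.00862) = 0.004293.
Need α^N ≥ 28.2 ⇒ N ≥ ln(28.2) / ln α = 3.339 / 0.004293 = 777.77.
Minimum whole number of stages: N = 778.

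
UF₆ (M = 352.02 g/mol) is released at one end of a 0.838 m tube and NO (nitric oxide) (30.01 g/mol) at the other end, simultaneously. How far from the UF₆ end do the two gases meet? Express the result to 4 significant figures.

0.1894 m

The fronts meet when d_UF₆ + d_NO = L with d_UF₆/d_NO = √(M_NO/M_UF₆) (Graham's law). Here √(M_NO/M_UF₆) = √(30.01/352.02) = 0.2920.
With d_UF₆ + d_NO = 0.838 m, d_NO = 0.838/(1 + 0.2920) = 0.6486 m.
d_UF₆ = 0.838 − 0.6486 = 0.1894 m.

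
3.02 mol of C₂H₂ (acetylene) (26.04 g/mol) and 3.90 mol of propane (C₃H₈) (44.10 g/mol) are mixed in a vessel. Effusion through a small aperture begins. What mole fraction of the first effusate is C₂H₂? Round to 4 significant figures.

Each component's effusion rate ∝ (its partial pressure)·(1/√M) ∝ n_i/√M_i.
Mole fraction of C₂H₂ in the effusate = (n_C₂H₂/√M_C₂H₂) / (n_C₂H₂/√M_C₂H₂ + n_C₃H₈/√M_C₃H₈)
= (3.02/√26.04) / (3.02/√26.04 + 3.90/√44.10) = 0.5918/(0.5918 + 0.5873) = 0.5019.

0.5019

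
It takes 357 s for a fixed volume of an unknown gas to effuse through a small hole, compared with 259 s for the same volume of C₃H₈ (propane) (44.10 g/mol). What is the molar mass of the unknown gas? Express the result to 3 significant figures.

83.8 g/mol

Graham's law gives t_X/t_C₃H₈ = √(M_X/M_C₃H₈).
357/259 = 1.378 = √(M_X/44.10)
M_X = 44.10 × 1.378² = 44.10 × 1.900 = 83.8 g/mol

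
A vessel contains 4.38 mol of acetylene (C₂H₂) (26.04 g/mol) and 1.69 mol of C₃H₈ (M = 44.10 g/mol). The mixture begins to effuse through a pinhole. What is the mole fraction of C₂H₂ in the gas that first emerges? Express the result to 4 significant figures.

Each component's effusion rate ∝ (its partial pressure)·(1/√M) ∝ n_i/√M_i.
x_C₂H₂(eff) = (n_C₂H₂/√M_C₂H₂) / (n_C₂H₂/√M_C₂H₂ + n_C₃H₈/√M_C₃H₈)
= (4.38/√26.04) / (4.38/√26.04 + 1.69/√44.10) = 0.8583/(0.8583 + 0.2545) = 0.7713.

0.7713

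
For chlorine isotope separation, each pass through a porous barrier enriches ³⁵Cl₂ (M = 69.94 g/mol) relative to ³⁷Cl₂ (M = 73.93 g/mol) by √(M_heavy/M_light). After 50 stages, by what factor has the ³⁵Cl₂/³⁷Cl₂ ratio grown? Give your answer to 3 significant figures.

4.00

Each stage multiplies the ratio by α = √(73.93/69.94), so after 50 stages the overall factor is α^50 = (73.93/69.94)^(50/2).
= 1.05705^25 = 4.00.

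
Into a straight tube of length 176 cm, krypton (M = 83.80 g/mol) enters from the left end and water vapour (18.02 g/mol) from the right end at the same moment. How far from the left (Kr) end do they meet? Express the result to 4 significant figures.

Graham's law gives d_Kr/d_H₂O = rate_Kr/rate_H₂O = √(M_H₂O/M_Kr) = √(18.02/83.80) = 0.4637.
With d_Kr + d_H₂O = 176 cm, d_H₂O = 176/(1 + 0.4637) = 120.2 cm.
d_Kr = 176 − 120.2 = 55.76 cm.

55.76 cm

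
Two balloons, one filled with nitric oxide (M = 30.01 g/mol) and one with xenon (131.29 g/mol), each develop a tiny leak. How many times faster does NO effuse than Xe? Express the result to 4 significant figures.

Graham's law gives rate_NO/rate_Xe = √(M_Xe/M_NO) = √(131.29/30.01) = √4.375 = 2.092.

2.092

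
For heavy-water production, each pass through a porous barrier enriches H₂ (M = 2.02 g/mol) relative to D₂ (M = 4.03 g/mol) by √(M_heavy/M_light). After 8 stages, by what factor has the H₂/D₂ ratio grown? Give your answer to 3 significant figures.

Each stage multiplies the ratio by α = √(4.03/2.02), so after 8 stages the overall factor is α^8 = (4.03/2.02)^(8/2).
= 1.99505^4 = 15.8.

15.8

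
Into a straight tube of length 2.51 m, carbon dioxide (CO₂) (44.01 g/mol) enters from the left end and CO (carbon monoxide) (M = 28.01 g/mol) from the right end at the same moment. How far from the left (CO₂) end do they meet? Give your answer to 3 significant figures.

1.11 m

Graham's law gives d_CO₂/d_CO = rate_CO₂/rate_CO = √(M_CO/M_CO₂) = √(28.01/44.01) = 0.7978.
With d_CO₂ + d_CO = 2.51 m, d_CO = 2.51/(1 + 0.7978) = 1.396 m.
d_CO₂ = 2.51 − 1.396 = 1.11 m.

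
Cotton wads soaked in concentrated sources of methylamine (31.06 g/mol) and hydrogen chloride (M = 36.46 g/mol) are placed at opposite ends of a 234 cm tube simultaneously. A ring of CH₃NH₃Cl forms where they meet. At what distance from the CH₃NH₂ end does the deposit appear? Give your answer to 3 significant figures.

Distances travelled in equal time are proportional to diffusion rates, so d_CH₃NH₂/d_HCl = √(M_HCl/M_CH₃NH₂) = √(36.46/31.06) = 1.083.
With d_CH₃NH₂ + d_HCl = 234 cm, d_HCl = 234/(1 + 1.083) = 112.3 cm.
d_CH₃NH₂ = 234 − 112.3 = 122 cm.

122 cm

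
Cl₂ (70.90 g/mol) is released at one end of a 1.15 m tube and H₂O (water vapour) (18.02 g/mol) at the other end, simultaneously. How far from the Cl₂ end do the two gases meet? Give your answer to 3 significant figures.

Distances travelled in equal time are proportional to diffusion rates, so d_Cl₂/d_H₂O = √(M_H₂O/M_Cl₂) = √(18.02/70.90) = 0.5041.
With d_Cl₂ + d_H₂O = 1.15 m, d_H₂O = 1.15/(1 + 0.5041) = 0.7646 m.
d_Cl₂ = 1.15 − 0.7646 = 0.385 m.

0.385 m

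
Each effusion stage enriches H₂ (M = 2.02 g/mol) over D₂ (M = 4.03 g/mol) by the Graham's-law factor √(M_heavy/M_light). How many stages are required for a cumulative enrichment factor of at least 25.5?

10

With α = √(4.03/2.02) per stage, ln α = ½ ln(1.99505) = 0.3453.
Need α^N ≥ 25.5 ⇒ N ≥ ln(25.5) / ln α = 3.239 / 0.3453 = 9.38.
Minimum whole number of stages: N = 10.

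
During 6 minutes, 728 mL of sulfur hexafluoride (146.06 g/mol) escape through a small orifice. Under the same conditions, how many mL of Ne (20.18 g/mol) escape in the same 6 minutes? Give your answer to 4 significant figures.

1959 mL

Using Graham's law: rate_Ne/rate_SF₆ = √(M_SF₆/M_Ne) = √(146.06/20.18) = √7.238 = 2.690.
So the volume for Ne is 728 × 2.690 = 1959 mL.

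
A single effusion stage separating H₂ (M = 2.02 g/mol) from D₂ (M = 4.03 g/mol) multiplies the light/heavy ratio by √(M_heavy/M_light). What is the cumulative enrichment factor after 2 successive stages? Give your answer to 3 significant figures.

Overall factor = α^2 with α = √(4.03/2.02), i.e. (4.03/2.02)^(2/2).
= 1.99505^1 = 2.00.

2.00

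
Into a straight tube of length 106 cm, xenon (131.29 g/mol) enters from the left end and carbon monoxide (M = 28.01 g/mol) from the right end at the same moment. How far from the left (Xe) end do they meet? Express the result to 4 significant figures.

Distances travelled in equal time are proportional to diffusion rates, so d_Xe/d_CO = √(M_CO/M_Xe) = √(28.01/131.29) = 0.4619.
With d_Xe + d_CO = 106 cm, d_CO = 106/(1 + 0.4619) = 72.51 cm.
d_Xe = 106 − 72.51 = 33.49 cm.

33.49 cm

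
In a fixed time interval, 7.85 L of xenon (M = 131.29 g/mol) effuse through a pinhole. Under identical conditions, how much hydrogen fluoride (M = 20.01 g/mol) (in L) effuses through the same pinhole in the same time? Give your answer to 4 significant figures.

20.11 L

Graham's law gives rate_HF/rate_Xe = √(M_Xe/M_HF) = √(131.29/20.01) = √6.561 = 2.561.
So the volume for HF is 7.85 × 2.561 = 20.11 L.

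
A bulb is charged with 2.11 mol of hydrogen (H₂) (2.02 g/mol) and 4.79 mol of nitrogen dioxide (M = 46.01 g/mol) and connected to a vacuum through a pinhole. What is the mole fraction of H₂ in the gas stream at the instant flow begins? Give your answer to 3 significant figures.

0.678

Each component's effusion rate ∝ (its partial pressure)·(1/√M) ∝ n_i/√M_i.
Mole fraction of H₂ in the effusate = (n_H₂/√M_H₂) / (n_H₂/√M_H₂ + n_NO₂/√M_NO₂)
= (2.11/√2.02) / (2.11/√2.02 + 4.79/√46.01) = 1.485/(1.485 + 0.7062) = 0.678.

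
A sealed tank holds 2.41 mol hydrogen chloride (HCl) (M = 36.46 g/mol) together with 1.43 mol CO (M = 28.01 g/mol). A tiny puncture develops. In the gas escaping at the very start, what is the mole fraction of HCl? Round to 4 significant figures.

0.5963

Each component's effusion rate ∝ (its partial pressure)·(1/√M) ∝ n_i/√M_i.
Mole fraction of HCl in the effusate = (n_HCl/√M_HCl) / (n_HCl/√M_HCl + n_CO/√M_CO)
= (2.41/√36.46) / (2.41/√36.46 + 1.43/√28.01) = 0.3991/(0.3991 + 0.2702) = 0.5963.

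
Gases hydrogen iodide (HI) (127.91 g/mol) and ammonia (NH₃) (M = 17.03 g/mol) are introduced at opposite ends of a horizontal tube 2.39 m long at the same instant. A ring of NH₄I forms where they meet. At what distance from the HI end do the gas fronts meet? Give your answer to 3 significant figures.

0.639 m

Distances travelled in equal time are proportional to diffusion rates, so d_HI/d_NH₃ = √(M_NH₃/M_HI) = √(17.03/127.91) = 0.3649.
With d_HI + d_NH₃ = 2.39 m, d_NH₃ = 2.39/(1 + 0.3649) = 1.751 m.
d_HI = 2.39 − 1.751 = 0.639 m.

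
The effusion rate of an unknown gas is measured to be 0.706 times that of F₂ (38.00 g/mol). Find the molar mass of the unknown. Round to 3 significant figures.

76.2 g/mol

From Graham's law, rate_X/rate_F₂ = √(M_F₂/M_X).
0.706 = √(38.00/M_X)
M_X = 38.00 / 0.706² = 38.00 / 0.4984 = 76.2 g/mol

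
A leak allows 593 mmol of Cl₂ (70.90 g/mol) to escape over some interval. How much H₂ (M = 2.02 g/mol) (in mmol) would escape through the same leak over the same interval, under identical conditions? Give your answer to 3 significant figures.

Since effusion rate ∝ 1/√M, rate_H₂/rate_Cl₂ = √(M_Cl₂/M_H₂) = √(70.90/2.02) = √35.10 = 5.924.
So the amount for H₂ is 593 × 5.924 = 3510 mmol.

3510 mmol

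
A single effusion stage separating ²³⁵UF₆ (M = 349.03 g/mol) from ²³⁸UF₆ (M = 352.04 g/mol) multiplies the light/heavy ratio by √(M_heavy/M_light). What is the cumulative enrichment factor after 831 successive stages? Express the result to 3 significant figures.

Overall factor = α^831 with α = √(352.04/349.03), i.e. (352.04/349.03)^(831/2).
= 1.00862^(831/2) = 35.4.

35.4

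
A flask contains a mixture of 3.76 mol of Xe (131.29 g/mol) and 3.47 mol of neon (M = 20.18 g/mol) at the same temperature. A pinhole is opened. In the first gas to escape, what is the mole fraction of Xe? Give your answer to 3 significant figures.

0.298

Rate_i ∝ x_i/√M_i (Graham's law weighted by mole fraction), so the effusate composition follows n_i/√M_i.
Mole fraction of Xe in the effusate = (n_Xe/√M_Xe) / (n_Xe/√M_Xe + n_Ne/√M_Ne)
= (3.76/√131.29) / (3.76/√131.29 + 3.47/√20.18) = 0.3281/(0.3281 + 0.7724) = 0.298.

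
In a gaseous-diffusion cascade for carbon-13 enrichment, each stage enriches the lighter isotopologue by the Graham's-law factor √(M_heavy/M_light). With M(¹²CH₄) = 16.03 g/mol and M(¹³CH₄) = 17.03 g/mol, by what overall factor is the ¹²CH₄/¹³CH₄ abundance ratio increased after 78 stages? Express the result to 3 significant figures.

10.6

Each stage multiplies the ratio by α = √(17.03/16.03), so after 78 stages the overall factor is α^78 = (17.03/16.03)^(78/2).
= 1.06238^39 = 10.6.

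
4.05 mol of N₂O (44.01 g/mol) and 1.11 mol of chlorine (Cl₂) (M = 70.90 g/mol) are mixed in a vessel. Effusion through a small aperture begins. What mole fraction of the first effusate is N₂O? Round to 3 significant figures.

Each component's effusion rate ∝ (its partial pressure)·(1/√M) ∝ n_i/√M_i.
So x_N₂O in the escaping gas = (n_N₂O/√M_N₂O) / Σ(n_i/√M_i)
= (4.05/√44.01) / (4.05/√44.01 + 1.11/√70.90) = 0.6105/(0.6105 + 0.1318) = 0.822.

0.822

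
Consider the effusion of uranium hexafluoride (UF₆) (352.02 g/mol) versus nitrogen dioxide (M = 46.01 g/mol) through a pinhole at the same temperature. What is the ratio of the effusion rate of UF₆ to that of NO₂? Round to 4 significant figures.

0.3615

Graham's law gives rate_UF₆/rate_NO₂ = √(M_NO₂/M_UF₆) = √(46.01/352.02) = √0.1307 = 0.3615.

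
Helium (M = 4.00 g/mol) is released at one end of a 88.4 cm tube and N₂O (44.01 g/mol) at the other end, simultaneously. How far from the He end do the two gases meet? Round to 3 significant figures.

Graham's law gives d_He/d_N₂O = rate_He/rate_N₂O = √(M_N₂O/M_He) = √(44.01/4.00) = 3.317.
With d_He + d_N₂O = 88.4 cm, d_N₂O = 88.4/(1 + 3.317) = 20.48 cm.
d_He = 88.4 − 20.48 = 67.9 cm.

67.9 cm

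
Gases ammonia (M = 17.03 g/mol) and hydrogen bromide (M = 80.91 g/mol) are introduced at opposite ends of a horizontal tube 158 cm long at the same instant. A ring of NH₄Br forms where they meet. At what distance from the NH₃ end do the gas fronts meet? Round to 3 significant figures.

108 cm

Graham's law gives d_NH₃/d_HBr = rate_NH₃/rate_HBr = √(M_HBr/M_NH₃) = √(80.91/17.03) = 2.180.
With d_NH₃ + d_HBr = 158 cm, d_HBr = 158/(1 + 2.180) = 49.69 cm.
d_NH₃ = 158 − 49.69 = 108 cm.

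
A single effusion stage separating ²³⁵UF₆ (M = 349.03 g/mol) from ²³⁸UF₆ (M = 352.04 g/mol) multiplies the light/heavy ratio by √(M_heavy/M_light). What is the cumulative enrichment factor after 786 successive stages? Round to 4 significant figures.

29.21

The single-stage factor is √(M_heavy/M_light), so 786 stages give [√(352.04/349.03)]^786 = (352.04/349.03)^(786/2).
= 1.00862^393 = 29.21.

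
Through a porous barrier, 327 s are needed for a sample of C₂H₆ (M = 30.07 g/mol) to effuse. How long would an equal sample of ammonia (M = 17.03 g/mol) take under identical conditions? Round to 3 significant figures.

246 s

Since effusion rate ∝ 1/√M, t_NH₃/t_C₂H₆ = √(M_NH₃/M_C₂H₆) = √(17.03/30.07) = √0.5663 = 0.7526.
So the time for NH₃ is 327 × 0.7526 = 246 s.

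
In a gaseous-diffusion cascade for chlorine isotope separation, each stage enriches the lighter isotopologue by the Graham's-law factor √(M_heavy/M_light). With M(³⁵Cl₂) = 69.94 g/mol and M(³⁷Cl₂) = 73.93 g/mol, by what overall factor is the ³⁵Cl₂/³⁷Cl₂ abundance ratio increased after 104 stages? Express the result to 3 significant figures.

17.9

The single-stage factor is √(M_heavy/M_light), so 104 stages give [√(73.93/69.94)]^104 = (73.93/69.94)^(104/2).
= 1.05705^52 = 17.9.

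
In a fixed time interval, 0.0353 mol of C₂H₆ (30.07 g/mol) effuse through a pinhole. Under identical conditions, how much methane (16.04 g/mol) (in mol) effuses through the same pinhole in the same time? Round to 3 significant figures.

0.0483 mol

From Graham's law, rate_CH₄/rate_C₂H₆ = √(M_C₂H₆/M_CH₄) = √(30.07/16.04) = √1.875 = 1.369.
So the amount for CH₄ is 0.0353 × 1.369 = 0.0483 mol.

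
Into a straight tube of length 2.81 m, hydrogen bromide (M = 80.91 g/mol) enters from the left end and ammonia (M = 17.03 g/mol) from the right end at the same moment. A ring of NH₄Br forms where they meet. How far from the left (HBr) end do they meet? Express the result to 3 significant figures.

0.884 m

Graham's law gives d_HBr/d_NH₃ = rate_HBr/rate_NH₃ = √(M_NH₃/M_HBr) = √(17.03/80.91) = 0.4588.
With d_HBr + d_NH₃ = 2.81 m, d_NH₃ = 2.81/(1 + 0.4588) = 1.926 m.
d_HBr = 2.81 − 1.926 = 0.884 m.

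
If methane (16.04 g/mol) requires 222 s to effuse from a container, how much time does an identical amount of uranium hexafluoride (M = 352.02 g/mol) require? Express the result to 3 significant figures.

1040 s

Graham's law gives t_UF₆/t_CH₄ = √(M_UF₆/M_CH₄) = √(352.02/16.04) = √21.95 = 4.685.
So the time for UF₆ is 222 × 4.685 = 1040 s.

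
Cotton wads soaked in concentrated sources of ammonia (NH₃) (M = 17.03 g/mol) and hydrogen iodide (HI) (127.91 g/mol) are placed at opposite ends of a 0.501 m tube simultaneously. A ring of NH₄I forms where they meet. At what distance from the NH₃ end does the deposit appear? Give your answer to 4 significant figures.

The fronts meet when d_NH₃ + d_HI = L with d_NH₃/d_HI = √(M_HI/M_NH₃) (Graham's law). Here √(M_HI/M_NH₃) = √(127.91/17.03) = 2.741.
With d_NH₃ + d_HI = 0.501 m, d_HI = 0.501/(1 + 2.741) = 0.1339 m.
d_NH₃ = 0.501 − 0.1339 = 0.3671 m.

0.3671 m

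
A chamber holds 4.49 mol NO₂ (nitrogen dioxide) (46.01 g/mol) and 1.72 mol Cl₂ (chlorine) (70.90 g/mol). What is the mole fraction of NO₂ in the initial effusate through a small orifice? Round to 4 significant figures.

Each component's effusion rate ∝ (its partial pressure)·(1/√M) ∝ n_i/√M_i.
So x_NO₂ in the escaping gas = (n_NO₂/√M_NO₂) / Σ(n_i/√M_i)
= (4.49/√46.01) / (4.49/√46.01 + 1.72/√70.90) = 0.6619/(0.6619 + 0.2043) = 0.7642.

0.7642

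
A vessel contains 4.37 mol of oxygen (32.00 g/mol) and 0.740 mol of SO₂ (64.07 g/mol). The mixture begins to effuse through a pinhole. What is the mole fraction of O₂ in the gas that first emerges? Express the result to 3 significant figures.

0.893

Effusion rate of each component ∝ n_i/√M_i (partial pressure × 1/√M).
So x_O₂ in the escaping gas = (n_O₂/√M_O₂) / Σ(n_i/√M_i)
= (4.37/√32.00) / (4.37/√32.00 + 0.740/√64.07) = 0.7725/(0.7725 + 0.09245) = 0.893.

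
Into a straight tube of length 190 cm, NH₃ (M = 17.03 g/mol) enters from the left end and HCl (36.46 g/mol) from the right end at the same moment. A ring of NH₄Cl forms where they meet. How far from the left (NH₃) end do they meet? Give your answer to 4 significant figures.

112.9 cm

Distances travelled in equal time are proportional to diffusion rates, so d_NH₃/d_HCl = √(M_HCl/M_NH₃) = √(36.46/17.03) = 1.463.
With d_NH₃ + d_HCl = 190 cm, d_HCl = 190/(1 + 1.463) = 77.14 cm.
d_NH₃ = 190 − 77.14 = 112.9 cm.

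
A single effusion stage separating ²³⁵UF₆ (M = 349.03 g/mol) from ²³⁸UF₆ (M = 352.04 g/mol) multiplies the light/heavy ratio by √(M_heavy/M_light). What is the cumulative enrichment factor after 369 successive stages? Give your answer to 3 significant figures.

Overall factor = α^369 with α = √(352.04/349.03), i.e. (352.04/349.03)^(369/2).
= 1.00862^(369/2) = 4.88.

4.88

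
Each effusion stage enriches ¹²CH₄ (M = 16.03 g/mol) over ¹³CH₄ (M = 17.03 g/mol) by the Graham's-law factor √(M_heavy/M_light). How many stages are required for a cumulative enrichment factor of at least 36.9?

Single-stage factor α = √(17.03/16.03), so ln α = ½ ln(1.06238) = 0.03026.
Need α^N ≥ 36.9 ⇒ N ≥ ln(36.9) / ln α = 3.608 / 0.03026 = 119.25.
Rounding up, N = 120 stages.

120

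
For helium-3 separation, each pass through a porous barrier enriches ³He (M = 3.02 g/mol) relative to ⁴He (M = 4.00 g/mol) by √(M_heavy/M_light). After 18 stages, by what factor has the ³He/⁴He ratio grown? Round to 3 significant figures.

Overall factor = α^18 with α = √(4.00/3.02), i.e. (4.00/3.02)^(18/2).
= 1.32450^9 = 12.5.

12.5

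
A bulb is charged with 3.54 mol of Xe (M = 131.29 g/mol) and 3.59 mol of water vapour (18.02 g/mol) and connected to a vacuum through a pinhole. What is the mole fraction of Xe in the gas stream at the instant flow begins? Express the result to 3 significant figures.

0.268

Rate_i ∝ x_i/√M_i (Graham's law weighted by mole fraction), so the effusate composition follows n_i/√M_i.
Mole fraction of Xe in the effusate = (n_Xe/√M_Xe) / (n_Xe/√M_Xe + n_H₂O/√M_H₂O)
= (3.54/√131.29) / (3.54/√131.29 + 3.59/√18.02) = 0.3089/(0.3089 + 0.8457) = 0.268.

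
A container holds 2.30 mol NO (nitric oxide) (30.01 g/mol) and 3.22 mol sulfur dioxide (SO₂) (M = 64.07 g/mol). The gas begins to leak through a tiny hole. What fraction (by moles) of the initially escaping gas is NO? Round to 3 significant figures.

0.511

Each component's effusion rate ∝ (its partial pressure)·(1/√M) ∝ n_i/√M_i.
Mole fraction of NO in the effusate = (n_NO/√M_NO) / (n_NO/√M_NO + n_SO₂/√M_SO₂)
= (2.30/√30.01) / (2.30/√30.01 + 3.22/√64.07) = 0.4199/(0.4199 + 0.4023) = 0.511.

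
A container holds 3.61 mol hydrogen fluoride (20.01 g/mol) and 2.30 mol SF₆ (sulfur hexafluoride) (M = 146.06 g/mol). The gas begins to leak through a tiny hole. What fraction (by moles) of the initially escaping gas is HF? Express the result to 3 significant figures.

0.809

Each component's effusion rate ∝ (its partial pressure)·(1/√M) ∝ n_i/√M_i.
x_HF(eff) = (n_HF/√M_HF) / (n_HF/√M_HF + n_SF₆/√M_SF₆)
= (3.61/√20.01) / (3.61/√20.01 + 2.30/√146.06) = 0.8070/(0.8070 + 0.1903) = 0.809.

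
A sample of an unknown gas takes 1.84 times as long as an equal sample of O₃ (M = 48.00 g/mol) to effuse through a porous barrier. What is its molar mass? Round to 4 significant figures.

Using Graham's law: t_X/t_O₃ = √(M_X/M_O₃).
1.84 = √(M_X/48.00)
M_X = 48.00 × 1.84² = 48.00 × 3.386 = 162.5 g/mol

162.5 g/mol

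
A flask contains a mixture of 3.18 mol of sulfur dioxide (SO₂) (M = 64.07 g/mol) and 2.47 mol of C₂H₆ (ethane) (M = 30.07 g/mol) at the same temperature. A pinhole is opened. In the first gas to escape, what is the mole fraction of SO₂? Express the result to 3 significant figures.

The effusion rate of species i is ∝ p_i/√M_i ∝ n_i/√M_i.
Mole fraction of SO₂ in the effusate = (n_SO₂/√M_SO₂) / (n_SO₂/√M_SO₂ + n_C₂H₆/√M_C₂H₆)
= (3.18/√64.07) / (3.18/√64.07 + 2.47/√30.07) = 0.3973/(0.3973 + 0.4504) = 0.469.

0.469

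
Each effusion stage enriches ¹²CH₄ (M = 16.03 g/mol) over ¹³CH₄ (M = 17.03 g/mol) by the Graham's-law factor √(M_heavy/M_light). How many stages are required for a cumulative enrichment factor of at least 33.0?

With α = √(17.03/16.03) per stage, ln α = ½ ln(1.06238) = 0.03026.
Need α^N ≥ 33.0 ⇒ N ≥ ln(33.0) / ln α = 3.497 / 0.03026 = 115.56.
So at least 116 stages are needed.

116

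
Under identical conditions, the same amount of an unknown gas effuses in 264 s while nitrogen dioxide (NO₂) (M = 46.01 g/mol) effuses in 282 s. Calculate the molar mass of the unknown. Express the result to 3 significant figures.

40.3 g/mol

From Graham's law, t_X/t_NO₂ = √(M_X/M_NO₂).
264/282 = 0.9362 = √(M_X/46.01)
M_X = 46.01 × 0.9362² = 46.01 × 0.8764 = 40.3 g/mol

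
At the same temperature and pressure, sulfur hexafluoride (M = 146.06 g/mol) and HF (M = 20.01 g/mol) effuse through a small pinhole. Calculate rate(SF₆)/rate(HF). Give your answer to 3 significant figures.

0.370

By Graham's law, rate_SF₆/rate_HF = √(M_HF/M_SF₆) = √(20.01/146.06) = √0.1370 = 0.370.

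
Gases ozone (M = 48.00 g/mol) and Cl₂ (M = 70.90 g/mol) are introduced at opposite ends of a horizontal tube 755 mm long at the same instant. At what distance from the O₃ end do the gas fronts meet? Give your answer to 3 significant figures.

Graham's law gives d_O₃/d_Cl₂ = rate_O₃/rate_Cl₂ = √(M_Cl₂/M_O₃) = √(70.90/48.00) = 1.215.
With d_O₃ + d_Cl₂ = 755 mm, d_Cl₂ = 755/(1 + 1.215) = 340.8 mm.
d_O₃ = 755 − 340.8 = 414 mm.

414 mm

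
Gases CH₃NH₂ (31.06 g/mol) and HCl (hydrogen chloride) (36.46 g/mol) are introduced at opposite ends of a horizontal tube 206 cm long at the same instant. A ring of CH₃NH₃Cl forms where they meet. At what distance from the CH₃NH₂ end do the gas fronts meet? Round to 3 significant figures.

The fronts meet when d_CH₃NH₂ + d_HCl = L with d_CH₃NH₂/d_HCl = √(M_HCl/M_CH₃NH₂) (Graham's law). Here √(M_HCl/M_CH₃NH₂) = √(36.46/31.06) = 1.083.
With d_CH₃NH₂ + d_HCl = 206 cm, d_HCl = 206/(1 + 1.083) = 98.87 cm.
d_CH₃NH₂ = 206 − 98.87 = 107 cm.

107 cm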